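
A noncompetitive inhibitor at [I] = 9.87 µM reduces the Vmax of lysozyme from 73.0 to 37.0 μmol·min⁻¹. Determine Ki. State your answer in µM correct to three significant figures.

Noncompetitive: Vmax,app = Vmax/α with α = 1 + [I]/Ki.
α = Vmax/Vmax,app = 73.0/37.0 = 1.973.
Ki = [I]/(α − 1) = 9.87/0.9730 = 10.1 µM.

10.1 µM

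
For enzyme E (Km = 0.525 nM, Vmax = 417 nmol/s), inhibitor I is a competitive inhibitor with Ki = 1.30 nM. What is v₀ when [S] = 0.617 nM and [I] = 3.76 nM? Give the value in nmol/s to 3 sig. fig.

96.7 nmol/s

α = 1 + [I]/Ki = 1 + 3.76/1.30 = 3.892.
For a competitive inhibitor, Vmax is unchanged and the apparent Km becomes α·Km: Km,app = 2.04 nM, Vmax,app = 417 nmol/s.
v = Vmax,app·[S]/(Km,app + [S]) = 417 × 0.617/(2.04 + 0.617) = 96.7 nmol/s.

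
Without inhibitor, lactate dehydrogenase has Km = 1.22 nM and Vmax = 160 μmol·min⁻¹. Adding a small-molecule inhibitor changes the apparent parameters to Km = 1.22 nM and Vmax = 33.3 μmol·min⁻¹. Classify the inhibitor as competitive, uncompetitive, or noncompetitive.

noncompetitive

Vmax decreases (160 → 33.3 μmol·min⁻¹) while Km is unchanged — pure noncompetitive inhibition.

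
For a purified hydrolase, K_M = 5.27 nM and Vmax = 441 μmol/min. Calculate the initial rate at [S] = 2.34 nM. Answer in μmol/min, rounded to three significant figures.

136 μmol/min

v = Vmax·[S]/(Km + [S]) = 441 × 2.34 / (5.27 + 2.34)
  = 1032 / 7.610 = 136 μmol/min.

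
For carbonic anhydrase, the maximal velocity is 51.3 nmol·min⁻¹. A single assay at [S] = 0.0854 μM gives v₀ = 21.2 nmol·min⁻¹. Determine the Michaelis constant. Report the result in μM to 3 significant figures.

v/Vmax = 21.2/51.3 = 0.4133 = [S]/(Km+[S]).
So Km + [S] = [S]/0.4133 = 0.2067 μM, giving Km = 0.2067 − 0.0854 = 0.121 μM.

0.121 μM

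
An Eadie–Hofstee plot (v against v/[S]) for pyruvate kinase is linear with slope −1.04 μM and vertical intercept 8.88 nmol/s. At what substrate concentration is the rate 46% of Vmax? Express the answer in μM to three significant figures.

0.886 μM

The Eadie–Hofstee slope gives Km = 1.04 μM (slope = −Km).
v/Vmax = [S]/(Km+[S]) = 0.46 ⇒ [S] = Km·0.46/(1−0.46) = 1.04 × 0.8519 = 0.886 μM.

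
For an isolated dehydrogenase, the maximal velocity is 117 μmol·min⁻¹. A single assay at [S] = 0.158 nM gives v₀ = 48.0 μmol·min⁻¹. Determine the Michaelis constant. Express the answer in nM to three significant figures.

v/Vmax = 48.0/117 = 0.4103 = [S]/(Km+[S]).
So Km + [S] = [S]/0.4103 = 0.3851 nM, giving Km = 0.3851 − 0.158 = 0.227 nM.

0.227 nM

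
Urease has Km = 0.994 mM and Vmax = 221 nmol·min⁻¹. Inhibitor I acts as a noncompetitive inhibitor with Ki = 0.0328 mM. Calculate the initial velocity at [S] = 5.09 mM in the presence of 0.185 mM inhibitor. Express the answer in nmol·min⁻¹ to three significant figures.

With α = 1 + [I]/Ki = 1 + 0.185/0.0328 = 6.640, the noncompetitive rate law is v = (Vmax/α)·[S] / (Km + [S]).
v = (221/6.640)×5.09 / (0.994 + 5.09) = 169.4/6.084 = 27.8 nmol·min⁻¹.

27.8 nmol·min⁻¹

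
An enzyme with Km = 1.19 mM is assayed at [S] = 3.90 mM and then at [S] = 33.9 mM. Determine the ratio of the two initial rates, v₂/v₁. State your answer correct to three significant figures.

1.26

The fractional saturations are [S]/(Km+[S]) = 3.90/5.090 = 0.7662 and 33.9/35.09 = 0.9661.
v₂/v₁ is just their ratio: 0.9661/0.7662 = 1.26.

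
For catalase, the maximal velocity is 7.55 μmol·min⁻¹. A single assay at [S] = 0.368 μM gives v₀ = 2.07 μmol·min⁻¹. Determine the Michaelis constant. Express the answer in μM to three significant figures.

0.974 μM

v/Vmax = 2.07/7.55 = 0.2742 = [S]/(Km+[S]).
So Km + [S] = [S]/0.2742 = 1.342 μM, giving Km = 1.342 − 0.368 = 0.974 μM.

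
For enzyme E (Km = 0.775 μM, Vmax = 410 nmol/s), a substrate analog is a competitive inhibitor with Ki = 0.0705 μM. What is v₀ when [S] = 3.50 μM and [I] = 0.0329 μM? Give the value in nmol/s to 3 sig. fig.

309 nmol/s

α = 1 + [I]/Ki = 1 + 0.0329/0.0705 = 1.467.
For a competitive inhibitor, Vmax is unchanged and the apparent Km becomes α·Km: Km,app = 1.14 μM, Vmax,app = 410 nmol/s.
v = Vmax,app·[S]/(Km,app + [S]) = 410 × 3.50/(1.14 + 3.50) = 309 nmol/s.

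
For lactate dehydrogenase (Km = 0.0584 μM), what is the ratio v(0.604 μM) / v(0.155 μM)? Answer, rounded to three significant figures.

Since Vmax cancels, v₂/v₁ = [S]₂(Km+[S]₁) / [S]₁(Km+[S]₂).
= 0.604×(0.0584+0.155) / (0.155×(0.0584+0.604)) = 0.1289/0.1027 = 1.26.

1.26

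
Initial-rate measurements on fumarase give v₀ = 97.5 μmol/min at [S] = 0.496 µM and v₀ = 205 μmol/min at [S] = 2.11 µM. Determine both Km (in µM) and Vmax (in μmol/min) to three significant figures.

Km = 1.08 µM; Vmax = 310 μmol/min

In reciprocal form, 1/v = (Km/Vmax)·(1/[S]) + 1/Vmax. The two points give (1/[S], 1/v) = (2.016, 0.01026) and (0.4739, 0.004878).
Slope = (0.01026 − 0.004878)/(2.016 − 0.4739) = 0.003487; intercept = 0.01026 − 0.003487×2.016 = 0.003225.
Vmax = 1/intercept = 310 μmol/min; Km = slope × Vmax = 0.003487 × 310 = 1.08 µM.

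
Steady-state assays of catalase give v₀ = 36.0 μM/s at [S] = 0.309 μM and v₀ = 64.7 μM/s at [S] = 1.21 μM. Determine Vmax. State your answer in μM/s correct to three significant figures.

In reciprocal form, 1/v = (Km/Vmax)·(1/[S]) + 1/Vmax. The two points give (1/[S], 1/v) = (3.236, 0.02778) and (0.8264, 0.01546).
Slope = (0.02778 − 0.01546)/(3.236 − 0.8264) = 0.005113; intercept = 0.02778 − 0.005113×3.236 = 0.01123.
Vmax = 1/intercept = 89.0 μM/s; Km = slope × Vmax = 0.005113 × 89.0 = 0.455 μM.

89.0 μM/s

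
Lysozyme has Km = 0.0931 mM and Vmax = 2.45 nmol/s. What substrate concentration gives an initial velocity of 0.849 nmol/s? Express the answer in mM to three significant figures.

0.0494 mM

Rearranging v = Vmax[S]/(Km+[S]) gives [S] = Km·v/(Vmax − v).
[S] = 0.0931 × 0.849 / (2.45 − 0.849) = 0.07904/1.601 = 0.0494 mM.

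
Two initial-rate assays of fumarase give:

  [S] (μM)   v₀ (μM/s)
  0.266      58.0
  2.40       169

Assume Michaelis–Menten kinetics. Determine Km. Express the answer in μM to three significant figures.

In reciprocal form, 1/v = (Km/Vmax)·(1/[S]) + 1/Vmax. The two points give (1/[S], 1/v) = (3.759, 0.01724) and (0.4167, 0.005917).
Slope = (0.01724 − 0.005917)/(3.759 − 0.4167) = 0.003388; intercept = 0.01724 − 0.003388×3.759 = 0.004506.
Vmax = 1/intercept = 222 μM/s; Km = slope × Vmax = 0.003388 × 222 = 0.752 μM.

0.752 μM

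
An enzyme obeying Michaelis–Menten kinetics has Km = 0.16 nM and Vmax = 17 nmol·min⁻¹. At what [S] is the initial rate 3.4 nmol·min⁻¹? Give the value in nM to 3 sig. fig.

0.0400 nM

The required fractional saturation is v/Vmax = 3.4/17 = 0.2000.
Then [S]/(Km+[S]) = 0.2000 ⇒ [S] = 0.16 × 0.2000/(1 − 0.2000) = 0.0400 nM.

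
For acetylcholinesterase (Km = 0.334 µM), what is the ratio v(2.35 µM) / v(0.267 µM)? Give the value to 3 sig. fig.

1.97

The fractional saturations are [S]/(Km+[S]) = 0.267/0.6010 = 0.4443 and 2.35/2.684 = 0.8756.
v₂/v₁ is just their ratio: 0.8756/0.4443 = 1.97.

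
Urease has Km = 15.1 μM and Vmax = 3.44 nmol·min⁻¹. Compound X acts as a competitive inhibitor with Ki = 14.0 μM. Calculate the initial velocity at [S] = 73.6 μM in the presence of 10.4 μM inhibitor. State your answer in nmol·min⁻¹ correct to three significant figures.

2.53 nmol·min⁻¹

α = 1 + [I]/Ki = 1 + 10.4/14.0 = 1.743.
For a competitive inhibitor, Vmax is unchanged and the apparent Km becomes α·Km: Km,app = 26.3 μM, Vmax,app = 3.44 nmol·min⁻¹.
v = Vmax,app·[S]/(Km,app + [S]) = 3.44 × 73.6/(26.3 + 73.6) = 2.53 nmol·min⁻¹.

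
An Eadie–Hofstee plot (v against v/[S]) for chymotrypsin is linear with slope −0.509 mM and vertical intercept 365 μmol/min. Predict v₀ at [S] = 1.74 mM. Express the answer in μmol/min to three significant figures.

In the Eadie–Hofstee form v = Vmax − Km·(v/[S]), the slope is −Km and the intercept is Vmax, so Km = 0.509 mM and Vmax = 365 μmol/min.
v = 365 × 1.74/(0.509 + 1.74) = 282 μmol/min.

282 μmol/min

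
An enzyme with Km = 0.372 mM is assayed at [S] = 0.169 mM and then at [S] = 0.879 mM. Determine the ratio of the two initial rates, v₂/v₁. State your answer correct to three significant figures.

2.25

Since Vmax cancels, v₂/v₁ = [S]₂(Km+[S]₁) / [S]₁(Km+[S]₂).
= 0.879×(0.372+0.169) / (0.169×(0.372+0.879)) = 0.4755/0.2114 = 2.25.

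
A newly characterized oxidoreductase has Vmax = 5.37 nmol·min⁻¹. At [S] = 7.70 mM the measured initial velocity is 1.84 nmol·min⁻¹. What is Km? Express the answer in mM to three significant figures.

From v = Vmax[S]/(Km+[S]), Km = [S](Vmax − v)/v.
Km = 7.70 × (5.37 − 1.84) / 1.84 = 27.18/1.84 = 14.8 mM.

14.8 mM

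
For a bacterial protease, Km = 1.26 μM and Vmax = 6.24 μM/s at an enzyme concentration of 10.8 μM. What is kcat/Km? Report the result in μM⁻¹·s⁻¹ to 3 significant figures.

0.459 μM⁻¹·s⁻¹

kcat = Vmax/[E]total = 6.24/10.8 = 0.578 s⁻¹.
kcat/Km = 0.578/1.26 = 0.459 μM⁻¹·s⁻¹.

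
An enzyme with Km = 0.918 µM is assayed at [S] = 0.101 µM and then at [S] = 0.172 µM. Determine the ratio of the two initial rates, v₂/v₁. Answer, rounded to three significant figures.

1.59

Since Vmax cancels, v₂/v₁ = [S]₂(Km+[S]₁) / [S]₁(Km+[S]₂).
= 0.172×(0.918+0.101) / (0.101×(0.918+0.172)) = 0.1753/0.1101 = 1.59.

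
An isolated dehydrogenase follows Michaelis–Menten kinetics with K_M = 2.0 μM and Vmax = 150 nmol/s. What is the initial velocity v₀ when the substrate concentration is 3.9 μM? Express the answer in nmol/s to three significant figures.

v = Vmax·[S]/(Km + [S]) = 150 × 3.9 / (2.0 + 3.9)
  = 585.0 / 5.900 = 99.2 nmol/s.

99.2 nmol/s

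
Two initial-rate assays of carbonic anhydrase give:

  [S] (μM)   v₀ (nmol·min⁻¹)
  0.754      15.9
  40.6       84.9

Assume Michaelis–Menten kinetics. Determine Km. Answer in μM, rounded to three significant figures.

From v = Vmax[S]/(Km+[S]), each point gives Vmax = v(Km+[S])/[S].
Equating: 15.9(Km+0.754)/0.754 = 84.9(Km+40.6)/40.6.
21.09·Km + 15.9 = 2.091·Km + 84.9, so (21.09 − 2.091)·Km = 84.9 − 15.9.
Km = 69.00/19.00 = 3.63 μM; then Vmax = 15.9(3.63+0.754)/0.754 = 92.5 nmol·min⁻¹.

3.63 μM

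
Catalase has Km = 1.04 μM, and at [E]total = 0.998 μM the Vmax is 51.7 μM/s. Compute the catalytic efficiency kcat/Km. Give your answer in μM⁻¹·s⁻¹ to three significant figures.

kcat = Vmax/[E]total = 51.7/0.998 = 51.8 s⁻¹.
kcat/Km = 51.8/1.04 = 49.8 μM⁻¹·s⁻¹.

49.8 μM⁻¹·s⁻¹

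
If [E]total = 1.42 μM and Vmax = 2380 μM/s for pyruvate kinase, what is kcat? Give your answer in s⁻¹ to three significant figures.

1680 s⁻¹

kcat = Vmax/[E]total = 2380 μM/s / 1.42 μM = 1680 s⁻¹.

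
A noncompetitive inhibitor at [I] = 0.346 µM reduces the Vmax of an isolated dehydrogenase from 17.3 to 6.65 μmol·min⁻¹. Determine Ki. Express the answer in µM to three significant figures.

Noncompetitive: Vmax,app = Vmax/α with α = 1 + [I]/Ki.
α = Vmax/Vmax,app = 17.3/6.65 = 2.602.
Since α = 1 + [I]/Ki, [I]/Ki = 2.602 − 1 = 1.602 and Ki = 0.346/1.602 = 0.216 µM.

0.216 µM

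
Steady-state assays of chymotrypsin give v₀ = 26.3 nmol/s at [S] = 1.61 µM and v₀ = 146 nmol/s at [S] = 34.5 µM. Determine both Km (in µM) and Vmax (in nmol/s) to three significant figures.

Km = 9.89 µM; Vmax = 188 nmol/s

From v = Vmax[S]/(Km+[S]), each point gives Vmax = v(Km+[S])/[S].
Equating: 26.3(Km+1.61)/1.61 = 146(Km+34.5)/34.5.
16.34·Km + 26.3 = 4.232·Km + 146, so (16.34 − 4.232)·Km = 146 − 26.3.
Km = 119.7/12.10 = 9.89 µM; then Vmax = 26.3(9.89+1.61)/1.61 = 188 nmol/s.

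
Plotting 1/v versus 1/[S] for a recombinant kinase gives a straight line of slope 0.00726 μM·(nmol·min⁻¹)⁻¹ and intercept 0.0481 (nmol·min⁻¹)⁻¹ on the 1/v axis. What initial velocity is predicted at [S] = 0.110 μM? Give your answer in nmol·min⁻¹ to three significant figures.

8.76 nmol·min⁻¹

The y-intercept is 1/Vmax, so Vmax = 1/0.0481 = 20.8 nmol·min⁻¹.
The slope is Km/Vmax, so Km = 0.00726 × 20.8 = 0.151 μM.
Then v = 20.8 × 0.110/(0.151 + 0.110) = 8.76 nmol·min⁻¹.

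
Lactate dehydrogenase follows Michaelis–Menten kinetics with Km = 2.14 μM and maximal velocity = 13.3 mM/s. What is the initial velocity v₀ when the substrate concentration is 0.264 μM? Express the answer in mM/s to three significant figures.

1.46 mM/s

[S]/(Km+[S]) = 0.264/2.404 = 0.1098, the fractional saturation.
v = 0.1098 × Vmax = 0.1098 × 13.3 = 1.46 mM/s.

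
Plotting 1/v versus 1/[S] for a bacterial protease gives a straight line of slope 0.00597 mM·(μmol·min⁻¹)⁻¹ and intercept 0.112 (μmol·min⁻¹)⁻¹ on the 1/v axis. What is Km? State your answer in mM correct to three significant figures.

y-intercept = 1/Vmax ⇒ Vmax = 8.93 μmol·min⁻¹; slope = Km/Vmax ⇒ Km = slope × Vmax.
Km = 0.00597 × 8.93 = 0.0533 mM.

0.0533 mM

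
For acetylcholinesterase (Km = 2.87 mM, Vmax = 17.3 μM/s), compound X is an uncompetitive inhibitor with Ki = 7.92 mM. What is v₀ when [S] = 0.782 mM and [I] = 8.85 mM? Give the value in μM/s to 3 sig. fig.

With α = 1 + [I]/Ki = 1 + 8.85/7.92 = 2.117, the uncompetitive rate law is v = (Vmax/α)·[S] / (Km/α + [S]).
v = (17.3/2.117)×0.782 / (2.87/2.117 + 0.782) = 6.389/2.137 = 2.99 μM/s.

2.99 μM/s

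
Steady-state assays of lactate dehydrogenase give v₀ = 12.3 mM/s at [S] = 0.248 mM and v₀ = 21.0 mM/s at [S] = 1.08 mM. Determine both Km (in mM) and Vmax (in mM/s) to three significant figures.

Km = 0.289 mM; Vmax = 26.6 mM/s

From v = Vmax[S]/(Km+[S]), each point gives Vmax = v(Km+[S])/[S].
Equating: 12.3(Km+0.248)/0.248 = 21.0(Km+1.08)/1.08.
49.60·Km + 12.3 = 19.44·Km + 21.0, so (49.60 − 19.44)·Km = 21.0 − 12.3.
Km = 8.700/30.15 = 0.289 mM; then Vmax = 12.3(0.289+0.248)/0.248 = 26.6 mM/s.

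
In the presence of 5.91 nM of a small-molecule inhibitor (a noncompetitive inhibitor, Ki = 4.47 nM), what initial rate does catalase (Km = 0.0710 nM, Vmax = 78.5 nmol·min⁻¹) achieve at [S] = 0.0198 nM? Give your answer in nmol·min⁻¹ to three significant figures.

7.37 nmol·min⁻¹

α = 1 + [I]/Ki = 1 + 5.91/4.47 = 2.322.
For a noncompetitive inhibitor, Vmax is reduced to Vmax/α while Km is unchanged: Km,app = 0.0710 nM, Vmax,app = 33.8 nmol·min⁻¹.
v = Vmax,app·[S]/(Km,app + [S]) = 33.8 × 0.0198/(0.0710 + 0.0198) = 7.37 nmol·min⁻¹.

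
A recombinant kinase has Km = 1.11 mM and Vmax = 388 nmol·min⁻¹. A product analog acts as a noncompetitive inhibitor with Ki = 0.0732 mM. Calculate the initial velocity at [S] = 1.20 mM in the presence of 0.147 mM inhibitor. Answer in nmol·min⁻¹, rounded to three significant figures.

α = 1 + [I]/Ki = 1 + 0.147/0.0732 = 3.008.
For a noncompetitive inhibitor, Vmax is reduced to Vmax/α while Km is unchanged: Km,app = 1.11 mM, Vmax,app = 129 nmol·min⁻¹.
v = Vmax,app·[S]/(Km,app + [S]) = 129 × 1.20/(1.11 + 1.20) = 67.0 nmol·min⁻¹.

67.0 nmol·min⁻¹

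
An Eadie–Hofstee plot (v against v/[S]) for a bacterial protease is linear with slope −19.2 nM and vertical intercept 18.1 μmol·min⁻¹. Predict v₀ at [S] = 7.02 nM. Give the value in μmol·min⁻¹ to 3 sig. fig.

4.85 μmol·min⁻¹

In the Eadie–Hofstee form v = Vmax − Km·(v/[S]), the slope is −Km and the intercept is Vmax, so Km = 19.2 nM and Vmax = 18.1 μmol·min⁻¹.
v = 18.1 × 7.02/(19.2 + 7.02) = 4.85 μmol·min⁻¹.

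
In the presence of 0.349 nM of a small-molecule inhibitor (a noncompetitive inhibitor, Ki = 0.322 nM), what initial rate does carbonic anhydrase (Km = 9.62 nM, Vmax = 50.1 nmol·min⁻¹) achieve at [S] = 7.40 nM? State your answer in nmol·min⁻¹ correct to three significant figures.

α = 1 + [I]/Ki = 1 + 0.349/0.322 = 2.084.
For a noncompetitive inhibitor, Vmax is reduced to Vmax/α while Km is unchanged: Km,app = 9.62 nM, Vmax,app = 24.0 nmol·min⁻¹.
v = Vmax,app·[S]/(Km,app + [S]) = 24.0 × 7.40/(9.62 + 7.40) = 10.5 nmol·min⁻¹.

10.5 nmol·min⁻¹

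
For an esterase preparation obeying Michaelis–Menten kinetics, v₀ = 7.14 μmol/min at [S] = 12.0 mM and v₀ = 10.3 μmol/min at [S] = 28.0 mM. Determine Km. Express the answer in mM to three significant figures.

In reciprocal form, 1/v = (Km/Vmax)·(1/[S]) + 1/Vmax. The two points give (1/[S], 1/v) = (0.08333, 0.1401) and (0.03571, 0.09709).
Slope = (0.1401 − 0.09709)/(0.08333 − 0.03571) = 0.9023; intercept = 0.1401 − 0.9023×0.08333 = 0.06486.
Vmax = 1/intercept = 15.4 μmol/min; Km = slope × Vmax = 0.9023 × 15.4 = 13.9 mM.

13.9 mM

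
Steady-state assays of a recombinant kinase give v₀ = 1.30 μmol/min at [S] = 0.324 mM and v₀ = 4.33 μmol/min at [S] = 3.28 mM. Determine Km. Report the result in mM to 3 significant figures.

In reciprocal form, 1/v = (Km/Vmax)·(1/[S]) + 1/Vmax. The two points give (1/[S], 1/v) = (3.086, 0.7692) and (0.3049, 0.2309).
Slope = (0.7692 − 0.2309)/(3.086 − 0.3049) = 0.1935; intercept = 0.7692 − 0.1935×3.086 = 0.1719.
Vmax = 1/intercept = 5.82 μmol/min; Km = slope × Vmax = 0.1935 × 5.82 = 1.13 mM.

1.13 mM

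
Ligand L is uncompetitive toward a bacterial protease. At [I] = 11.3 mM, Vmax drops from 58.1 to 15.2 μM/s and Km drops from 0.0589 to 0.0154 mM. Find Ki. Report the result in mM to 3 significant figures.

Uncompetitive: Vmax,app = Vmax/α (and Km,app = Km/α) with α = 1 + [I]/Ki.
α = Vmax/Vmax,app = 58.1/15.2 = 3.822.
Since α = 1 + [I]/Ki, [I]/Ki = 3.822 − 1 = 2.822 and Ki = 11.3/2.822 = 4.00 mM.

4.00 mM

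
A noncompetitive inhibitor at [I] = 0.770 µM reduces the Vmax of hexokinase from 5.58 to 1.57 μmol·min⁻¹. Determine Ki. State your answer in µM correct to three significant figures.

0.301 µM

Noncompetitive: Vmax,app = Vmax/α with α = 1 + [I]/Ki.
α = Vmax/Vmax,app = 5.58/1.57 = 3.554.
Ki = [I]/(α − 1) = 0.770/2.554 = 0.301 µM.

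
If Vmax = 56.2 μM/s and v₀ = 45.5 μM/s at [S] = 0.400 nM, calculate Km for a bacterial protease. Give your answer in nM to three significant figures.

0.0941 nM

v/Vmax = 45.5/56.2 = 0.8096 = [S]/(Km+[S]).
So Km + [S] = [S]/0.8096 = 0.4941 nM, giving Km = 0.4941 − 0.400 = 0.0941 nM.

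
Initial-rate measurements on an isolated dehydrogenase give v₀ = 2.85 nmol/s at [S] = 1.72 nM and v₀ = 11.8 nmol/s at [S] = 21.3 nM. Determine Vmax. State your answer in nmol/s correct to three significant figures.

From v = Vmax[S]/(Km+[S]), each point gives Vmax = v(Km+[S])/[S].
Equating: 2.85(Km+1.72)/1.72 = 11.8(Km+21.3)/21.3.
1.657·Km + 2.85 = 0.5540·Km + 11.8, so (1.657 − 0.5540)·Km = 11.8 − 2.85.
Km = 8.950/1.103 = 8.11 nM; then Vmax = 2.85(8.11+1.72)/1.72 = 16.3 nmol/s.

16.3 nmol/s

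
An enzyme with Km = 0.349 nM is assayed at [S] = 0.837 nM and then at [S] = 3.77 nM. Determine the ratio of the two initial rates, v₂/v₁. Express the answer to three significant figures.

1.30

Since Vmax cancels, v₂/v₁ = [S]₂(Km+[S]₁) / [S]₁(Km+[S]₂).
= 3.77×(0.349+0.837) / (0.837×(0.349+3.77)) = 4.471/3.448 = 1.30.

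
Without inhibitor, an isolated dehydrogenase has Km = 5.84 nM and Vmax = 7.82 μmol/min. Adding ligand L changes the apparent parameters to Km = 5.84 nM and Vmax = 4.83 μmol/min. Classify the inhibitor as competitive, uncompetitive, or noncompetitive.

noncompetitive

Vmax decreases (7.82 → 4.83 μmol/min) while Km is unchanged — pure noncompetitive inhibition.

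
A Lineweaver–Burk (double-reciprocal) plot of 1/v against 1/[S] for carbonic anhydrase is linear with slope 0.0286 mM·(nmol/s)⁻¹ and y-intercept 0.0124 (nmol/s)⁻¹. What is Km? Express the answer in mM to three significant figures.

2.31 mM

y-intercept = 1/Vmax ⇒ Vmax = 80.6 nmol/s; slope = Km/Vmax ⇒ Km = slope × Vmax.
Km = 0.0286 × 80.6 = 2.31 mM.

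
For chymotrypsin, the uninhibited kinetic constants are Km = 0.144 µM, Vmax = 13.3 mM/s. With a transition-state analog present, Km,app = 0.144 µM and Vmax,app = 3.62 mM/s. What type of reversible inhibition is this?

noncompetitive

Vmax decreases (13.3 → 3.62 mM/s) while Km is unchanged — pure noncompetitive inhibition.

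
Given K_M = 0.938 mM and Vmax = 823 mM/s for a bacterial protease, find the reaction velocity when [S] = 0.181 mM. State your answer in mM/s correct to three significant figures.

[S]/(Km+[S]) = 0.181/1.119 = 0.1618, the fractional saturation.
v = 0.1618 × Vmax = 0.1618 × 823 = 133 mM/s.

133 mM/s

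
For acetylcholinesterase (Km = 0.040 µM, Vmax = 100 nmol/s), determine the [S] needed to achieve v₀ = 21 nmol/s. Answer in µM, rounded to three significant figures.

The required fractional saturation is v/Vmax = 21/100 = 0.2100.
Then [S]/(Km+[S]) = 0.2100 ⇒ [S] = 0.040 × 0.2100/(1 − 0.2100) = 0.0106 µM.

0.0106 µM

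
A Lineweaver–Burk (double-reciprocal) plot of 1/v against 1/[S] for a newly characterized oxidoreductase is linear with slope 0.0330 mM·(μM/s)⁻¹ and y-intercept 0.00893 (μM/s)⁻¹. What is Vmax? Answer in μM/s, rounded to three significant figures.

The y-intercept of a Lineweaver–Burk plot equals 1/Vmax, so Vmax = 1/0.00893 = 112 μM/s.

112 μM/s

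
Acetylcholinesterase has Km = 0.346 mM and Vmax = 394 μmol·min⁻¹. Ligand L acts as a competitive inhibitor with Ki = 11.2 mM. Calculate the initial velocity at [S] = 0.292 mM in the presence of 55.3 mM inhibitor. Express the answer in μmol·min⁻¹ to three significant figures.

α = 1 + [I]/Ki = 1 + 55.3/11.2 = 5.938.
For a competitive inhibitor, Vmax is unchanged and the apparent Km becomes α·Km: Km,app = 2.05 mM, Vmax,app = 394 μmol·min⁻¹.
v = Vmax,app·[S]/(Km,app + [S]) = 394 × 0.292/(2.05 + 0.292) = 49.0 μmol·min⁻¹.

49.0 μmol·min⁻¹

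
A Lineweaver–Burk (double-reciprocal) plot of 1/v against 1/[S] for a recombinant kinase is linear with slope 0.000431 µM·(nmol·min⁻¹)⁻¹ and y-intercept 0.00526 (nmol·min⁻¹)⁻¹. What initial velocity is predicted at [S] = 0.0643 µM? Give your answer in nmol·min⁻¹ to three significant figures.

The y-intercept is 1/Vmax, so Vmax = 1/0.00526 = 190 nmol·min⁻¹.
The slope is Km/Vmax, so Km = 0.000431 × 190 = 0.0819 µM.
Then v = 190 × 0.0643/(0.0819 + 0.0643) = 83.6 nmol·min⁻¹.

83.6 nmol·min⁻¹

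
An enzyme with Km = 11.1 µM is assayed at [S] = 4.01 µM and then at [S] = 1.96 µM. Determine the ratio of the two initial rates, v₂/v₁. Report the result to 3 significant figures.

0.566

Since Vmax cancels, v₂/v₁ = [S]₂(Km+[S]₁) / [S]₁(Km+[S]₂).
= 1.96×(11.1+4.01) / (4.01×(11.1+1.96)) = 29.62/52.37 = 0.566.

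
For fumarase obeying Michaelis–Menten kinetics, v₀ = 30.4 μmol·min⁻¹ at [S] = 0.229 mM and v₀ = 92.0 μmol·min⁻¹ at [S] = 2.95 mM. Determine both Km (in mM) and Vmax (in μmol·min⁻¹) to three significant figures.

From v = Vmax[S]/(Km+[S]), each point gives Vmax = v(Km+[S])/[S].
Equating: 30.4(Km+0.229)/0.229 = 92.0(Km+2.95)/2.95.
132.8·Km + 30.4 = 31.19·Km + 92.0, so (132.8 − 31.19)·Km = 92.0 − 30.4.
Km = 61.60/101.6 = 0.607 mM; then Vmax = 30.4(0.607+0.229)/0.229 = 111 μmol·min⁻¹.

Km = 0.607 mM; Vmax = 111 μmol·min⁻¹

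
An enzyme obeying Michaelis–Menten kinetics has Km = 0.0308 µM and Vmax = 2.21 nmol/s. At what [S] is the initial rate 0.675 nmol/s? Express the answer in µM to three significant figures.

0.0135 µM

Rearranging v = Vmax[S]/(Km+[S]) gives [S] = Km·v/(Vmax − v).
[S] = 0.0308 × 0.675 / (2.21 − 0.675) = 0.02079/1.535 = 0.0135 µM.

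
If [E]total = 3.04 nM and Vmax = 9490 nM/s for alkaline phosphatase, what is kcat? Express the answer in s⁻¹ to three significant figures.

kcat = Vmax/[E]total = 9490 nM/s / 3.04 nM = 3120 s⁻¹.

3120 s⁻¹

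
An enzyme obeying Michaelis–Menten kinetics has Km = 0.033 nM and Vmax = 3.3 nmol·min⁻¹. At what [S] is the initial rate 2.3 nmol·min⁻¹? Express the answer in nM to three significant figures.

0.0759 nM

Rearranging v = Vmax[S]/(Km+[S]) gives [S] = Km·v/(Vmax − v).
[S] = 0.033 × 2.3 / (3.3 − 2.3) = 0.07590/1.000 = 0.0759 nM.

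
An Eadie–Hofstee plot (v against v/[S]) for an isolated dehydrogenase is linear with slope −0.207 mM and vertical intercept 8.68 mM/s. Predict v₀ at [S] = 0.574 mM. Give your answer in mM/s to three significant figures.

6.38 mM/s

In the Eadie–Hofstee form v = Vmax − Km·(v/[S]), the slope is −Km and the intercept is Vmax, so Km = 0.207 mM and Vmax = 8.68 mM/s.
v = 8.68 × 0.574/(0.207 + 0.574) = 6.38 mM/s.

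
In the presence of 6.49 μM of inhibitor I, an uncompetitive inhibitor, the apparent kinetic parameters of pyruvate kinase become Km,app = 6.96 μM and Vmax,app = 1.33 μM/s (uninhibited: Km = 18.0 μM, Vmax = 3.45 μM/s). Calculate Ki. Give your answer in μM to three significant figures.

4.07 μM

Uncompetitive: Vmax,app = Vmax/α (and Km,app = Km/α) with α = 1 + [I]/Ki.
α = Vmax/Vmax,app = 3.45/1.33 = 2.594.
Since α = 1 + [I]/Ki, [I]/Ki = 2.594 − 1 = 1.594 and Ki = 6.49/1.594 = 4.07 μM.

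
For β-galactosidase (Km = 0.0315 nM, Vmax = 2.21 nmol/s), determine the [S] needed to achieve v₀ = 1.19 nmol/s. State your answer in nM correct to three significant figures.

The required fractional saturation is v/Vmax = 1.19/2.21 = 0.5385.
Then [S]/(Km+[S]) = 0.5385 ⇒ [S] = 0.0315 × 0.5385/(1 − 0.5385) = 0.0368 nM.

0.0368 nM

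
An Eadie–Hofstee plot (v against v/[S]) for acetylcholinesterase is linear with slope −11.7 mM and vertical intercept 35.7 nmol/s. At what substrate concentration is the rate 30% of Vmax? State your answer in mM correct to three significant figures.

5.01 mM

The Eadie–Hofstee slope gives Km = 11.7 mM (slope = −Km).
v/Vmax = [S]/(Km+[S]) = 0.3 ⇒ [S] = Km·0.3/(1−0.3) = 11.7 × 0.4286 = 5.01 mM.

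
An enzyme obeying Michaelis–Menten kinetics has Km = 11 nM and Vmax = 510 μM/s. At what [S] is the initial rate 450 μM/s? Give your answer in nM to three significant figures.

82.5 nM

The required fractional saturation is v/Vmax = 450/510 = 0.8824.
Then [S]/(Km+[S]) = 0.8824 ⇒ [S] = 11 × 0.8824/(1 − 0.8824) = 82.5 nM.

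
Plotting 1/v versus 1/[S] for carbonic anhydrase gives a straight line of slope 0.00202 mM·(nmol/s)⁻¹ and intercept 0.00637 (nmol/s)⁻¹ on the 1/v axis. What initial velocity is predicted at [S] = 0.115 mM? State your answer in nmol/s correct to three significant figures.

41.8 nmol/s

The y-intercept is 1/Vmax, so Vmax = 1/0.00637 = 157 nmol/s.
The slope is Km/Vmax, so Km = 0.00202 × 157 = 0.317 mM.
Then v = 157 × 0.115/(0.317 + 0.115) = 41.8 nmol/s.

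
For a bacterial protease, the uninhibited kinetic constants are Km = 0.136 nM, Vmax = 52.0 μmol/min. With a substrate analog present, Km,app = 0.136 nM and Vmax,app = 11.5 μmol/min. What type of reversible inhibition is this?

Vmax decreases (52.0 → 11.5 μmol/min) while Km is unchanged — pure noncompetitive inhibition.

noncompetitive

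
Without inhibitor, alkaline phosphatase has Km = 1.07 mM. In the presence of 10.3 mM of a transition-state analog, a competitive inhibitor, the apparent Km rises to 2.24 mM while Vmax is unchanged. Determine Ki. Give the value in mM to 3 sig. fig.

Competitive: Km,app = α·Km with α = 1 + [I]/Ki.
α = Km,app/Km = 2.24/1.07 = 2.093.
Since α = 1 + [I]/Ki, [I]/Ki = 2.093 − 1 = 1.093 and Ki = 10.3/1.093 = 9.42 mM.

9.42 mM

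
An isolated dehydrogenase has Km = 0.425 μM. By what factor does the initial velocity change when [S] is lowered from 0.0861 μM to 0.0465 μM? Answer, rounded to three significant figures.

Since Vmax cancels, v₂/v₁ = [S]₂(Km+[S]₁) / [S]₁(Km+[S]₂).
= 0.0465×(0.425+0.0861) / (0.0861×(0.425+0.0465)) = 0.02377/0.04060 = 0.585.

0.585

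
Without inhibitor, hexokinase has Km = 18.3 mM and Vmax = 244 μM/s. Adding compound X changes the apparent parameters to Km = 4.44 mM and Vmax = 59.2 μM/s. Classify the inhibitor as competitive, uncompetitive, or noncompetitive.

uncompetitive

Both Km and Vmax decrease by the same factor (~4.12-fold) — characteristic of uncompetitive inhibition.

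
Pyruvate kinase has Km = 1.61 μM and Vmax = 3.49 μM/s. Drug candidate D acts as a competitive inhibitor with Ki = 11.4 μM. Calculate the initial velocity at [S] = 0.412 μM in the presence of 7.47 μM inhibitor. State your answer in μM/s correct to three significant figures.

With α = 1 + [I]/Ki = 1 + 7.47/11.4 = 1.655, the competitive rate law is v = Vmax[S] / (αKm + [S]).
v = 3.49×0.412 / (1.655×1.61 + 0.412) = 1.438/3.077 = 0.467 μM/s.

0.467 μM/s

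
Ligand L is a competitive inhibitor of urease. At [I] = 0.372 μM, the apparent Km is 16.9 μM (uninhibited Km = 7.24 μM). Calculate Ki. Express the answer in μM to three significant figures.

Competitive: Km,app = α·Km with α = 1 + [I]/Ki.
α = Km,app/Km = 16.9/7.24 = 2.334.
Since α = 1 + [I]/Ki, [I]/Ki = 2.334 − 1 = 1.334 and Ki = 0.372/1.334 = 0.279 μM.

0.279 μM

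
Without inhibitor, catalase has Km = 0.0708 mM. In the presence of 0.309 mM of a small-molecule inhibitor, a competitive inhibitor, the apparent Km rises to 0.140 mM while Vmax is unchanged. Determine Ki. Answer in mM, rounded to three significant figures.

0.316 mM

Competitive: Km,app = α·Km with α = 1 + [I]/Ki.
α = Km,app/Km = 0.140/0.0708 = 1.977.
Ki = [I]/(α − 1) = 0.309/0.9774 = 0.316 mM.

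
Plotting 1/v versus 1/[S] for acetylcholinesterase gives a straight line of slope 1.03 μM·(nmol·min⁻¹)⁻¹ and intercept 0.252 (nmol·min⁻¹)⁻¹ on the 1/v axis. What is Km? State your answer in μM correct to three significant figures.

4.09 μM

y-intercept = 1/Vmax ⇒ Vmax = 3.97 nmol·min⁻¹; slope = Km/Vmax ⇒ Km = slope × Vmax.
Km = 1.03 × 3.97 = 4.09 μM.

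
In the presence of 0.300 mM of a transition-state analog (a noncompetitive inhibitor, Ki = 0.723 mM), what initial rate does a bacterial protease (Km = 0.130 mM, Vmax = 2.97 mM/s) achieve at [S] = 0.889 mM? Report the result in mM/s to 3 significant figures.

α = 1 + [I]/Ki = 1 + 0.300/0.723 = 1.415.
For a noncompetitive inhibitor, Vmax is reduced to Vmax/α while Km is unchanged: Km,app = 0.130 mM, Vmax,app = 2.10 mM/s.
v = Vmax,app·[S]/(Km,app + [S]) = 2.10 × 0.889/(0.130 + 0.889) = 1.83 mM/s.

1.83 mM/s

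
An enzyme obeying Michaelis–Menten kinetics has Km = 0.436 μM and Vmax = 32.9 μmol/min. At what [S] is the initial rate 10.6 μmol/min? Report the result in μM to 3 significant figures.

The required fractional saturation is v/Vmax = 10.6/32.9 = 0.3222.
Then [S]/(Km+[S]) = 0.3222 ⇒ [S] = 0.436 × 0.3222/(1 − 0.3222) = 0.207 μM.

0.207 μM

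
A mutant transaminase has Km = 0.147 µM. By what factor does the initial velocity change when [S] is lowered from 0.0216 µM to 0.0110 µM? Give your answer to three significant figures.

The fractional saturations are [S]/(Km+[S]) = 0.0216/0.1686 = 0.1281 and 0.0110/0.1580 = 0.06962.
v₂/v₁ is just their ratio: 0.06962/0.1281 = 0.543.

0.543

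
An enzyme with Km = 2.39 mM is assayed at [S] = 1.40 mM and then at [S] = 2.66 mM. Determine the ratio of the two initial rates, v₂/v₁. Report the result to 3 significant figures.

The fractional saturations are [S]/(Km+[S]) = 1.40/3.790 = 0.3694 and 2.66/5.050 = 0.5267.
v₂/v₁ is just their ratio: 0.5267/0.3694 = 1.43.

1.43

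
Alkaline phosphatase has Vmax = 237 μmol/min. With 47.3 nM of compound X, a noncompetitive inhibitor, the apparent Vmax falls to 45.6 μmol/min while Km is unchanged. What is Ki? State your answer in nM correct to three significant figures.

Noncompetitive: Vmax,app = Vmax/α with α = 1 + [I]/Ki.
α = Vmax/Vmax,app = 237/45.6 = 5.197.
Ki = [I]/(α − 1) = 47.3/4.197 = 11.3 nM.

11.3 nM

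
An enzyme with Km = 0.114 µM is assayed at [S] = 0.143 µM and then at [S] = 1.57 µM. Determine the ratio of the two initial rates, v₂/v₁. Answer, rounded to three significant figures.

Since Vmax cancels, v₂/v₁ = [S]₂(Km+[S]₁) / [S]₁(Km+[S]₂).
= 1.57×(0.114+0.143) / (0.143×(0.114+1.57)) = 0.4035/0.2408 = 1.68.

1.68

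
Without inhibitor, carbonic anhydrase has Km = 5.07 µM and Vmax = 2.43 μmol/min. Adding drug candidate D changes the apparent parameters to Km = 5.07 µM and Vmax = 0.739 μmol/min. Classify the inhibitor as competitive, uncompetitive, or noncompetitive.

Vmax decreases (2.43 → 0.739 μmol/min) while Km is unchanged — pure noncompetitive inhibition.

noncompetitive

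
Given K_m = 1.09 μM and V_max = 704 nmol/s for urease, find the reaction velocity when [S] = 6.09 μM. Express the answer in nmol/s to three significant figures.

597 nmol/s

v = Vmax·[S]/(Km + [S]) = 704 × 6.09 / (1.09 + 6.09)
  = 4287 / 7.180 = 597 nmol/s.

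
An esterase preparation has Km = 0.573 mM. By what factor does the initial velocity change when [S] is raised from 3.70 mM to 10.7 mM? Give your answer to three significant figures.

1.10

The fractional saturations are [S]/(Km+[S]) = 3.70/4.273 = 0.8659 and 10.7/11.27 = 0.9492.
v₂/v₁ is just their ratio: 0.9492/0.8659 = 1.10.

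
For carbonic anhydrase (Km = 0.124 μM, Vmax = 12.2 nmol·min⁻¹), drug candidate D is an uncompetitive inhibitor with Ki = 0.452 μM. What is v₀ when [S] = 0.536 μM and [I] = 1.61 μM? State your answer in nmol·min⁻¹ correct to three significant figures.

With α = 1 + [I]/Ki = 1 + 1.61/0.452 = 4.562, the uncompetitive rate law is v = (Vmax/α)·[S] / (Km/α + [S]).
v = (12.2/4.562)×0.536 / (0.124/4.562 + 0.536) = 1.433/0.5632 = 2.55 nmol·min⁻¹.

2.55 nmol·min⁻¹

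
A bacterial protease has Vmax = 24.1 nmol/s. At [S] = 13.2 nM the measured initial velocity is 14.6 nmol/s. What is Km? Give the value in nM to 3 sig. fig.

From v = Vmax[S]/(Km+[S]), Km = [S](Vmax − v)/v.
Km = 13.2 × (24.1 − 14.6) / 14.6 = 125.4/14.6 = 8.59 nM.

8.59 nM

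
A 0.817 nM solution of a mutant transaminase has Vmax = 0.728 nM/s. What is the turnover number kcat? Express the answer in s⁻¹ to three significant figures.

0.891 s⁻¹

kcat = Vmax/[E]total = 0.728 nM/s / 0.817 nM = 0.891 s⁻¹.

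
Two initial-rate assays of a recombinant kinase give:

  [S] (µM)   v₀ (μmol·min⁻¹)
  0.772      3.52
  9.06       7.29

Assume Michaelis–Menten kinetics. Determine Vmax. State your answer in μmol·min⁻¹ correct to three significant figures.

In reciprocal form, 1/v = (Km/Vmax)·(1/[S]) + 1/Vmax. The two points give (1/[S], 1/v) = (1.295, 0.2841) and (0.1104, 0.1372).
Slope = (0.2841 − 0.1372)/(1.295 − 0.1104) = 0.1240; intercept = 0.2841 − 0.1240×1.295 = 0.1235.
Vmax = 1/intercept = 8.10 μmol·min⁻¹; Km = slope × Vmax = 0.1240 × 8.10 = 1.00 µM.

8.10 μmol·min⁻¹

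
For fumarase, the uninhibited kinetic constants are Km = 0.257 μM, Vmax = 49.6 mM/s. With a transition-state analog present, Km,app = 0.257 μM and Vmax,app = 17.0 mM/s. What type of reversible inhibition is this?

Vmax decreases (49.6 → 17.0 mM/s) while Km is unchanged — pure noncompetitive inhibition.

noncompetitive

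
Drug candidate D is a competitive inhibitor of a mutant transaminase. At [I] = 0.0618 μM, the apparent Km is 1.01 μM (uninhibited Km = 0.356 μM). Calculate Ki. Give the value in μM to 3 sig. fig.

Competitive: Km,app = α·Km with α = 1 + [I]/Ki.
α = Km,app/Km = 1.01/0.356 = 2.837.
Ki = [I]/(α − 1) = 0.0618/1.837 = 0.0336 μM.

0.0336 μM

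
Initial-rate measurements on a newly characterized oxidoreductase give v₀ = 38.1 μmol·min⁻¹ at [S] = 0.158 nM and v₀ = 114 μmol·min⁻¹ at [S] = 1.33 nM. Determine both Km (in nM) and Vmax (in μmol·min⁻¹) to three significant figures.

Km = 0.488 nM; Vmax = 156 μmol·min⁻¹

In reciprocal form, 1/v = (Km/Vmax)·(1/[S]) + 1/Vmax. The two points give (1/[S], 1/v) = (6.329, 0.02625) and (0.7519, 0.008772).
Slope = (0.02625 − 0.008772)/(6.329 − 0.7519) = 0.003133; intercept = 0.02625 − 0.003133×6.329 = 0.006416.
Vmax = 1/intercept = 156 μmol·min⁻¹; Km = slope × Vmax = 0.003133 × 156 = 0.488 nM.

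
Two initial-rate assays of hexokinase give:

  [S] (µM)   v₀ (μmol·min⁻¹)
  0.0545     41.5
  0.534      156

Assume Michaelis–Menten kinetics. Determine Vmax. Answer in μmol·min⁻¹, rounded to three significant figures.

From v = Vmax[S]/(Km+[S]), each point gives Vmax = v(Km+[S])/[S].
Equating: 41.5(Km+0.0545)/0.0545 = 156(Km+0.534)/0.534.
761.5·Km + 41.5 = 292.1·Km + 156, so (761.5 − 292.1)·Km = 156 − 41.5.
Km = 114.5/469.3 = 0.244 µM; then Vmax = 41.5(0.244+0.0545)/0.0545 = 227 μmol·min⁻¹.

227 μmol·min⁻¹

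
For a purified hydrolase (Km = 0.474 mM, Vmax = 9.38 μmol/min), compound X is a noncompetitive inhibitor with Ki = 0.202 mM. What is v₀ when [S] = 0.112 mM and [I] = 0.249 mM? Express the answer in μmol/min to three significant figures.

0.803 μmol/min

With α = 1 + [I]/Ki = 1 + 0.249/0.202 = 2.233, the noncompetitive rate law is v = (Vmax/α)·[S] / (Km + [S]).
v = (9.38/2.233)×0.112 / (0.474 + 0.112) = 0.4705/0.5860 = 0.803 μmol/min.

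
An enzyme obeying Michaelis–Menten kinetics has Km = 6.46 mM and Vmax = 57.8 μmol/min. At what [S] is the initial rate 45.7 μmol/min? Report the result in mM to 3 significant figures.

Rearranging v = Vmax[S]/(Km+[S]) gives [S] = Km·v/(Vmax − v).
[S] = 6.46 × 45.7 / (57.8 − 45.7) = 295.2/12.10 = 24.4 mM.

24.4 mM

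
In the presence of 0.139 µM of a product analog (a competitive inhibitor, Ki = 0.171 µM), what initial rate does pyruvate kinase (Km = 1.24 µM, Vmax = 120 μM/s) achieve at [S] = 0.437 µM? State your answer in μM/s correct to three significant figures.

With α = 1 + [I]/Ki = 1 + 0.139/0.171 = 1.813, the competitive rate law is v = Vmax[S] / (αKm + [S]).
v = 120×0.437 / (1.813×1.24 + 0.437) = 52.44/2.685 = 19.5 μM/s.

19.5 μM/s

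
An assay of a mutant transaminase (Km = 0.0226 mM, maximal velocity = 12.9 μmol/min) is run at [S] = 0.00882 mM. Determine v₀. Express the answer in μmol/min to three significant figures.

3.62 μmol/min

[S]/(Km+[S]) = 0.00882/0.03142 = 0.2807, the fractional saturation.
v = 0.2807 × Vmax = 0.2807 × 12.9 = 3.62 μmol/min.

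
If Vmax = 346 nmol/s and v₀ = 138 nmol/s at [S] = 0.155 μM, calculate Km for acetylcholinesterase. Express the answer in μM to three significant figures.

From v = Vmax[S]/(Km+[S]), Km = [S](Vmax − v)/v.
Km = 0.155 × (346 − 138) / 138 = 32.24/138 = 0.234 μM.

0.234 μM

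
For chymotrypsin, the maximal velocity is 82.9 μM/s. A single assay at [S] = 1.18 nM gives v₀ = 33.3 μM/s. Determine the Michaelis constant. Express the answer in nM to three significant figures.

From v = Vmax[S]/(Km+[S]), Km = [S](Vmax − v)/v.
Km = 1.18 × (82.9 − 33.3) / 33.3 = 58.53/33.3 = 1.76 nM.

1.76 nM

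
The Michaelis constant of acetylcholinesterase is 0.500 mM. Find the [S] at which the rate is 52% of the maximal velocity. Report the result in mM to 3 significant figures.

v/Vmax = [S]/(Km+[S]) = 0.52, so [S] = Km·0.52/(1 − 0.52) = 0.500 × 1.083.
[S] = 0.542 mM.

0.542 mM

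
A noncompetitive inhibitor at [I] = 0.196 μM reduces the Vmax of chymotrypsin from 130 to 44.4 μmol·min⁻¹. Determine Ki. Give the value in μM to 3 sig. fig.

Noncompetitive: Vmax,app = Vmax/α with α = 1 + [I]/Ki.
α = Vmax/Vmax,app = 130/44.4 = 2.928.
Since α = 1 + [I]/Ki, [I]/Ki = 2.928 − 1 = 1.928 and Ki = 0.196/1.928 = 0.102 μM.

0.102 μM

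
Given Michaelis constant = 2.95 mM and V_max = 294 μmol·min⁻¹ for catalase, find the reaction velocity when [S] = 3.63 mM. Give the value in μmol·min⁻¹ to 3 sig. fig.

162 μmol·min⁻¹

[S]/(Km+[S]) = 3.63/6.580 = 0.5517, the fractional saturation.
v = 0.5517 × Vmax = 0.5517 × 294 = 162 μmol·min⁻¹.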